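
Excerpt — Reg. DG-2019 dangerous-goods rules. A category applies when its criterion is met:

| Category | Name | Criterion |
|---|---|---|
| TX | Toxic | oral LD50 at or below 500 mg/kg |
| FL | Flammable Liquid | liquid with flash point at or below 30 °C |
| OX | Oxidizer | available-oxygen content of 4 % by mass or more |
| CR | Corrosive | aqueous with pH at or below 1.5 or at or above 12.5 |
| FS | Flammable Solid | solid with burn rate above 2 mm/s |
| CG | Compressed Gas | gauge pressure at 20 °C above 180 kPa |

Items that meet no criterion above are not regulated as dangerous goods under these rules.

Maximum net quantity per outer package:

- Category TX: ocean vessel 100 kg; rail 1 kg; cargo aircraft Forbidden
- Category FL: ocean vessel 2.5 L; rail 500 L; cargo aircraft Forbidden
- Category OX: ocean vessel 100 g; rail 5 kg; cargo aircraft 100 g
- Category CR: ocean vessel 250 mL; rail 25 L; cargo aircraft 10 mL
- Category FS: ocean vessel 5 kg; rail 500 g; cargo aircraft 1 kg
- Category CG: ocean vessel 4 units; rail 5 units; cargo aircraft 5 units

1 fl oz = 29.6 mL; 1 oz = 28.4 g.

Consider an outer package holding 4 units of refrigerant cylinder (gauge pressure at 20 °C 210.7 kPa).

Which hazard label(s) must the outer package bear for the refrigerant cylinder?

Refrigerant cylinder: gauge pressure at 20 °C 210.7 kPa > 180 kPa → Category CG (Compressed Gas).
Only the Category CG label is required.

Category CG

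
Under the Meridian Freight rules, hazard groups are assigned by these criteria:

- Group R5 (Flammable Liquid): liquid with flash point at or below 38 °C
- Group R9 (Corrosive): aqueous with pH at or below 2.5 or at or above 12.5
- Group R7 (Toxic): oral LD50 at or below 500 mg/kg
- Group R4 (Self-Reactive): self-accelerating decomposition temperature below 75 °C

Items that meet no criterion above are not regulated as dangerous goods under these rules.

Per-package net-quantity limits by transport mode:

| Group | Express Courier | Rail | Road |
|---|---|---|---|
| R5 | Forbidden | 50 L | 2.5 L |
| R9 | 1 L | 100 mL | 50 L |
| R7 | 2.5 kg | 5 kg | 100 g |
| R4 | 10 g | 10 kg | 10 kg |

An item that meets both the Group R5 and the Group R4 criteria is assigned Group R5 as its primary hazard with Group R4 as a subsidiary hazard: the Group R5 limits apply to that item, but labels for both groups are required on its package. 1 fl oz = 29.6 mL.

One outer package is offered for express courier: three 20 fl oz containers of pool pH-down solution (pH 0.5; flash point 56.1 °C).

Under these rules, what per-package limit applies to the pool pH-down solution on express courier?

pH 0.5 meets the Group R9 criterion (Corrosive), so the pool pH-down solution is Group R9.
The express courier limit for Group R9 is 1 L.

1 L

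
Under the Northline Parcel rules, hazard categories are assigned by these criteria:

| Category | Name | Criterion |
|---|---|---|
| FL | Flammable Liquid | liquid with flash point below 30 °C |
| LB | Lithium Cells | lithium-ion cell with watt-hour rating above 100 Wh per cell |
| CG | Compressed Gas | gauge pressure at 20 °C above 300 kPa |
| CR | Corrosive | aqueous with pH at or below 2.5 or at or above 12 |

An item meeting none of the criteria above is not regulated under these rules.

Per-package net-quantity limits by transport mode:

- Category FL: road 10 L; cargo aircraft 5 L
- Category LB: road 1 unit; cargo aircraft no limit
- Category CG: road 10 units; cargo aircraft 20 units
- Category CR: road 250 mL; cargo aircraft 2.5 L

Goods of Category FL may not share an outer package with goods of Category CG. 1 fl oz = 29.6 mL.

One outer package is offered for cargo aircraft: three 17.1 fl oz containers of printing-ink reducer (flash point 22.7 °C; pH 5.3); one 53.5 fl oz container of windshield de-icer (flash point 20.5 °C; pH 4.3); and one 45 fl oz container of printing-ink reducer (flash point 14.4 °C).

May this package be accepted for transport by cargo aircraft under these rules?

With flash point 22.7 °C (< 30 °C), the printing-ink reducer falls in Category FL.
With flash point 20.5 °C (< 30 °C), the windshield de-icer falls in Category FL.
Flash point 14.4 °C meets the Category FL criterion (Flammable Liquid), so the printing-ink reducer is Category FL.
Total Category FL: (three 17.1 fl oz containers = 1518.48 mL) + (one 53.5 fl oz container = 1583.6 mL) + (one 45 fl oz container = 1.332 L) = 4434.08 mL.
4434.08 mL ≤ 5 L (cargo aircraft limit, Category FL) — within limit.

Yes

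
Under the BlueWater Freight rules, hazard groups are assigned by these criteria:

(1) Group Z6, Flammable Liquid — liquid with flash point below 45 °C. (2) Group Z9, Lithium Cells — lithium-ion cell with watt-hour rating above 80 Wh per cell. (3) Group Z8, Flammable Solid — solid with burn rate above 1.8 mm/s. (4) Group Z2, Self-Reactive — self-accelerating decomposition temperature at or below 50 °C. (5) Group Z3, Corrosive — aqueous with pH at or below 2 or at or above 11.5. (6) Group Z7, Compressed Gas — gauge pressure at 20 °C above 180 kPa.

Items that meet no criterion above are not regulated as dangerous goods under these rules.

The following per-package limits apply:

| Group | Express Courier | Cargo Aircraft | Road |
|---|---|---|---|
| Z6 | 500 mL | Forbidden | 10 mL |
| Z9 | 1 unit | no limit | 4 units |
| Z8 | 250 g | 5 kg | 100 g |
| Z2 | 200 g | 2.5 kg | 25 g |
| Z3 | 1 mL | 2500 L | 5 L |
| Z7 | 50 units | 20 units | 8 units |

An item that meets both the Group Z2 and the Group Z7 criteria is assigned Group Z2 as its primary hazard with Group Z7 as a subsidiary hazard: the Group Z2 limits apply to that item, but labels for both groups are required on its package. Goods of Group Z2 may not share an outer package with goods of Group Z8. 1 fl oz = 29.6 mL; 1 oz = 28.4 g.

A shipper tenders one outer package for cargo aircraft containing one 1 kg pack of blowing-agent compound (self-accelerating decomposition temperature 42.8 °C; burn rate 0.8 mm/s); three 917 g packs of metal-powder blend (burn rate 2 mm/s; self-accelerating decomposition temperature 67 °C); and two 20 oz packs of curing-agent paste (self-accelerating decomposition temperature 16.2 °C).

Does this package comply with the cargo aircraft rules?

With self-accelerating decomposition temperature 42.8 °C (≤ 50 °C), the blowing-agent compound falls in Group Z2.
With burn rate 2 mm/s (> 1.8 mm/s), the metal-powder blend falls in Group Z8.
Curing-agent paste: self-accelerating decomposition temperature 16.2 °C ≤ 50 °C → Group Z2 (Self-Reactive).
Total Group Z2: 1 kg + (two 20 oz packs = 1.136 kg) = 2.136 kg.
2.136 kg is within the cargo aircraft limit of 2.5 kg for Group Z2.
Group Z8 quantity: three 917 g packs = 2.751 kg.
2.751 kg is within the cargo aircraft limit of 5 kg for Group Z8.
Group Z2 and Group Z8 may not share an outer package.

No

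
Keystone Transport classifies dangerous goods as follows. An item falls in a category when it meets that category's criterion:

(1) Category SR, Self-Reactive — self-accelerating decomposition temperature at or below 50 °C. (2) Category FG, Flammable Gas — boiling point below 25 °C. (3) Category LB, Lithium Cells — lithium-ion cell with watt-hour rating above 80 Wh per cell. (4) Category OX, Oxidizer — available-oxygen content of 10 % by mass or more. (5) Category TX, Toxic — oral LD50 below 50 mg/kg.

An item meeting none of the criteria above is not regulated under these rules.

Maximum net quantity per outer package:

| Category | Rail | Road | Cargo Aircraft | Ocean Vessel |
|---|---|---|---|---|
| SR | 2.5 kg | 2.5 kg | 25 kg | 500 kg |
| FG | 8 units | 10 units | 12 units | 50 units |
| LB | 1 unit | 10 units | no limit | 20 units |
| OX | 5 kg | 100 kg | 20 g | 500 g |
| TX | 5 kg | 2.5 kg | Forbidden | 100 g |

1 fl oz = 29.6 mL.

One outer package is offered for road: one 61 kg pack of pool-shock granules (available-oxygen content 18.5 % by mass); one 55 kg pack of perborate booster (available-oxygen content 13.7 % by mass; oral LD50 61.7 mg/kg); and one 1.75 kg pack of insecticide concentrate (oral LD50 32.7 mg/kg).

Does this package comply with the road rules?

The pool-shock granules have available-oxygen content 18.5 % by mass, which is ≥ 10 % by mass, so they are Category OX (Oxidizer).
Available-oxygen content 13.7 % by mass meets the Category OX criterion (Oxidizer), so the perborate booster is Category OX.
Insecticide concentrate: oral LD50 32.7 mg/kg < 50 mg/kg → Category TX (Toxic).
Total Category OX: 61 kg + 55 kg = 116 kg.
That exceeds the Category OX road limit of 100 kg.
Category TX quantity: 1.75 kg.
That is within the Category TX road limit of 2.5 kg.

No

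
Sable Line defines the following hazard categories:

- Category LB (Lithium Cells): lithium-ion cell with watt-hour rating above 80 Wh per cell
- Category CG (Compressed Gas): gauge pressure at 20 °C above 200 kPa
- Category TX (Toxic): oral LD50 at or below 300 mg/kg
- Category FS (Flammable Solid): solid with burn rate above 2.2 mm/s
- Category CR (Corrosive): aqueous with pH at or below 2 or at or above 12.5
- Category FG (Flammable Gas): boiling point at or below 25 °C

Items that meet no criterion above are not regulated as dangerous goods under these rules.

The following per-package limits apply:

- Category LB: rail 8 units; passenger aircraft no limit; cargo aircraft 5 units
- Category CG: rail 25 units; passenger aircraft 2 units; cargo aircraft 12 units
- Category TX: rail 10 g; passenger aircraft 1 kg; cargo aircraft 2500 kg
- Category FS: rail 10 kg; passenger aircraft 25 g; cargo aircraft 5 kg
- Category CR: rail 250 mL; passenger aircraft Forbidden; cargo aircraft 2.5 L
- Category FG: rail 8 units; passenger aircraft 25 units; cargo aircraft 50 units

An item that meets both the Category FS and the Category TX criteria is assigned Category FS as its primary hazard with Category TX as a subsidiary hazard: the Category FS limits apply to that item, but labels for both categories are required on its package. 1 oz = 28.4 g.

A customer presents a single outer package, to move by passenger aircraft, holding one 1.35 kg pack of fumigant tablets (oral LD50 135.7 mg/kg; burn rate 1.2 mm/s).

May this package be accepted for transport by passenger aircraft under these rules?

No

The fumigant tablets have oral LD50 135.7 mg/kg, which is ≤ 300 mg/kg, so they are Category TX (Toxic).
Category TX quantity: 1.35 kg.
That exceeds the Category TX passenger aircraft limit of 1 kg.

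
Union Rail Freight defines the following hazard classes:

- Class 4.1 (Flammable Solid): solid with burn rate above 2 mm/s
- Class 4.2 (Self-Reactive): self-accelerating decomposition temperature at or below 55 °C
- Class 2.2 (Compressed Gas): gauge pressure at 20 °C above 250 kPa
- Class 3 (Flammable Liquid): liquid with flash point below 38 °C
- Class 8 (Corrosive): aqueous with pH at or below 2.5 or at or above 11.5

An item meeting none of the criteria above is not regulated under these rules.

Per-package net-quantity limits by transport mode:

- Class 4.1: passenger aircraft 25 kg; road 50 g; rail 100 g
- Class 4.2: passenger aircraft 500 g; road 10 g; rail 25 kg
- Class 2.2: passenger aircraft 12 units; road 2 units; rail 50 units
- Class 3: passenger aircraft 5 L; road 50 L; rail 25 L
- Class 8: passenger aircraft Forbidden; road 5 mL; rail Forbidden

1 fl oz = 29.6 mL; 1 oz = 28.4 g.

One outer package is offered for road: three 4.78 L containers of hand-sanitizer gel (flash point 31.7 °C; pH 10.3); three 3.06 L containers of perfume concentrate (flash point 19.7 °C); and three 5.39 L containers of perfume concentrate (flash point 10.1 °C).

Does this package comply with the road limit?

The hand-sanitizer gel has flash point 31.7 °C, which is < 38 °C, so it is Class 3 (Flammable Liquid).
Flash point 19.7 °C meets the Class 3 criterion (Flammable Liquid), so the perfume concentrate is Class 3.
With flash point 10.1 °C (< 38 °C), the perfume concentrate falls in Class 3.
Total Class 3: (three 4.78 L containers = 14.34 L) + (three 3.06 L containers = 9.18 L) + (three 5.39 L containers = 16.17 L) = 39.69 L.
39.69 L is within the road limit of 50 L for Class 3.

Yes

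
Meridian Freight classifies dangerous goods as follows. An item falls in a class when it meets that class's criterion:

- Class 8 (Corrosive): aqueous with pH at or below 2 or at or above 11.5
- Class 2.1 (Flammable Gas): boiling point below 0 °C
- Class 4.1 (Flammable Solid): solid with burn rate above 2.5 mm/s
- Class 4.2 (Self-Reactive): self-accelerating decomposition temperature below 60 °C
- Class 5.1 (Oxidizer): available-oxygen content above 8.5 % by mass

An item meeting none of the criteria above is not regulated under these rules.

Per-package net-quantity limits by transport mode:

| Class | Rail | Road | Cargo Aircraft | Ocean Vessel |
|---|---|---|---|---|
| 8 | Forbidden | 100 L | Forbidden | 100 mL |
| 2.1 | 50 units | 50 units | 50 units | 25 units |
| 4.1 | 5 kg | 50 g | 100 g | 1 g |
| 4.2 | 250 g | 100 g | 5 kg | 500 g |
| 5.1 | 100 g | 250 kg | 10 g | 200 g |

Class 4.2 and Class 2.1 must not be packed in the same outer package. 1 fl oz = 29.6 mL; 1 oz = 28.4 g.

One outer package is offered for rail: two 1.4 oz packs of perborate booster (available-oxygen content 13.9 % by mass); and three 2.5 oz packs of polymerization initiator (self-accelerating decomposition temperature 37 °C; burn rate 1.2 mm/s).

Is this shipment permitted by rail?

Yes

Perborate booster: available-oxygen content 13.9 % by mass > 8.5 % by mass → Class 5.1 (Oxidizer).
Polymerization initiator: self-accelerating decomposition temperature 37 °C < 60 °C → Class 4.2 (Self-Reactive).
Class 4.2 quantity: three 2.5 oz packs = 213 g.
That is within the Class 4.2 rail limit of 250 g.
Class 5.1 quantity: two 1.4 oz packs = 79.52 g.
79.52 g is within the rail limit of 100 g for Class 5.1.
The segregation rule (Class 4.2 with Class 2.1) does not apply to Class 4.2 with Class 5.1.
Every hazard class is within its rail limit and no segregation rule is violated.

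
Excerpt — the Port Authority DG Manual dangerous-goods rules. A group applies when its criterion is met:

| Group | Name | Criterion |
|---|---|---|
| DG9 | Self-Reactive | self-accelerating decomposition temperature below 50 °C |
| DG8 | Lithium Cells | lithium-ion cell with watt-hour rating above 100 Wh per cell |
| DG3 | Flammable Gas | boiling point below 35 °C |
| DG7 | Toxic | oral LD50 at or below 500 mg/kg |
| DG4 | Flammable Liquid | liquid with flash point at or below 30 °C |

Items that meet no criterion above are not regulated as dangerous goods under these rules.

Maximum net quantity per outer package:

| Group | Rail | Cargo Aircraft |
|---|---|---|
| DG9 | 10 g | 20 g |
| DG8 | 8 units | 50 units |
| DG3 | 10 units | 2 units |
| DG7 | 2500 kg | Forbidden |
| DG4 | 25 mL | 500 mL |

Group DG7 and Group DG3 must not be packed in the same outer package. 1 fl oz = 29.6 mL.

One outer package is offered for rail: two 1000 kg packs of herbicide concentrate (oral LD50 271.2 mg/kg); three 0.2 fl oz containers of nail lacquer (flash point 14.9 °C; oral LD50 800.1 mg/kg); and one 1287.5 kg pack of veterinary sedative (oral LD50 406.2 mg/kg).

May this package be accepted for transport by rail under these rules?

No

The herbicide concentrate has oral LD50 271.2 mg/kg, which is ≤ 500 mg/kg, so it is Group DG7 (Toxic).
The nail lacquer has flash point 14.9 °C, which is ≤ 30 °C, so it is Group DG4 (Flammable Liquid).
Oral LD50 406.2 mg/kg meets the Group DG7 criterion (Toxic), so the veterinary sedative is Group DG7.
Total Group DG7: (two 1000 kg packs = 2000 kg) + 1287.5 kg = 3287.5 kg.
3287.5 kg > 2500 kg (rail limit, Group DG7) — over the limit.
Group DG4 quantity: three 0.2 fl oz containers = 17.76 mL.
That is within the Group DG4 rail limit of 25 mL.
The segregation rule (Group DG7 with Group DG3) does not apply to Group DG7 with Group DG4.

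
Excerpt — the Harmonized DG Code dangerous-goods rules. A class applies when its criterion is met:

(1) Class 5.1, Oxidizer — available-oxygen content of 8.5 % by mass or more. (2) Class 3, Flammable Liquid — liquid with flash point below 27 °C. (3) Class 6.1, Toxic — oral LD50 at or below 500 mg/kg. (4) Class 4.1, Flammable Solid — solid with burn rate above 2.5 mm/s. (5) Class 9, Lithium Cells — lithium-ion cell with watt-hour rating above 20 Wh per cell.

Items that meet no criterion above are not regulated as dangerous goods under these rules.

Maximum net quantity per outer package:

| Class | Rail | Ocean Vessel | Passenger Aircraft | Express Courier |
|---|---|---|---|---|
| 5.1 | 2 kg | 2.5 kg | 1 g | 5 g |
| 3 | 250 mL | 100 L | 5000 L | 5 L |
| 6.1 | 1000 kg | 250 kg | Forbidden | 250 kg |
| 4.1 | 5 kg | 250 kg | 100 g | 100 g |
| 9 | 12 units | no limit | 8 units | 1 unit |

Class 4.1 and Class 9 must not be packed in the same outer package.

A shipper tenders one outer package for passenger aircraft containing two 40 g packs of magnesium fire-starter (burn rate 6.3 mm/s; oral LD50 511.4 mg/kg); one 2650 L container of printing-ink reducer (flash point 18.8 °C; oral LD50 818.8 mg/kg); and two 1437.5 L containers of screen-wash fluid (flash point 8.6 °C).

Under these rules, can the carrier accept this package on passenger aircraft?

Magnesium fire-starter: burn rate 6.3 mm/s > 2.5 mm/s → Class 4.1 (Flammable Solid).
With flash point 18.8 °C (< 27 °C), the printing-ink reducer falls in Class 3.
Flash point 8.6 °C meets the Class 3 criterion (Flammable Liquid), so the screen-wash fluid is Class 3.
Class 3 net quantity: 2650 L + (two 1437.5 L containers = 2875 L) = 5525 L.
That exceeds the Class 3 passenger aircraft limit of 5000 L.
Class 4.1 quantity: two 40 g packs = 80 g.
That is within the Class 4.1 passenger aircraft limit of 100 g.
The segregation rule (Class 4.1 with Class 9) does not apply to Class 3 with Class 4.1.

No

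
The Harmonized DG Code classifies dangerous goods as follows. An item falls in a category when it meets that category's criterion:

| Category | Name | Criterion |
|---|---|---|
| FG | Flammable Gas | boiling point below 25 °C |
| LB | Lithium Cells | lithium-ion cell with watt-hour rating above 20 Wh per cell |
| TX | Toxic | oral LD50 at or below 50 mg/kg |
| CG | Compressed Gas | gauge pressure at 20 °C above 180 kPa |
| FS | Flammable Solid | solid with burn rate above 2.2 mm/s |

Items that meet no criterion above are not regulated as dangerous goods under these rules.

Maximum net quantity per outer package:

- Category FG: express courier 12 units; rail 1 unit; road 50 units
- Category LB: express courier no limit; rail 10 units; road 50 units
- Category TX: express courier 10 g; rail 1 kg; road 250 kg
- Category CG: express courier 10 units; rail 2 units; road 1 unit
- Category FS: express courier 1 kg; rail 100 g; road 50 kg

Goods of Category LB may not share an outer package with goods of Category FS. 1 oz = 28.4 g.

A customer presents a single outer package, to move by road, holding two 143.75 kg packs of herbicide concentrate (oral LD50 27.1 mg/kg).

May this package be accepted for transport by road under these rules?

Herbicide concentrate: oral LD50 27.1 mg/kg ≤ 50 mg/kg → Category TX (Toxic).
Category TX quantity: two 143.75 kg packs = 287.5 kg.
That exceeds the Category TX road limit of 250 kg.

No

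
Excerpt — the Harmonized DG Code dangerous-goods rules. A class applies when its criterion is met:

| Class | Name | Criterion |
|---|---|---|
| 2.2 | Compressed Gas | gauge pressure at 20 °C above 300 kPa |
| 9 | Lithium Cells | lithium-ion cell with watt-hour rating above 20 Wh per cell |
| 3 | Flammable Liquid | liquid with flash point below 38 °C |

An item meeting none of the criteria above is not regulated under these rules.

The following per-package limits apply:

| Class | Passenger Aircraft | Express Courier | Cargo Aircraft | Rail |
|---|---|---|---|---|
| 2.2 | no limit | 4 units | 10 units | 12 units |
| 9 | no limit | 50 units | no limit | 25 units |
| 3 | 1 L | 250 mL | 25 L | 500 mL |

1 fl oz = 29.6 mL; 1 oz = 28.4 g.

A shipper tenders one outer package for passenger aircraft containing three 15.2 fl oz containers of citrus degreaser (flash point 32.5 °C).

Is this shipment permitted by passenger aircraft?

With flash point 32.5 °C (< 38 °C), the citrus degreaser falls in Class 3.
Class 3 quantity: three 15.2 fl oz containers = 1349.76 mL.
That exceeds the Class 3 passenger aircraft limit of 1 L.

No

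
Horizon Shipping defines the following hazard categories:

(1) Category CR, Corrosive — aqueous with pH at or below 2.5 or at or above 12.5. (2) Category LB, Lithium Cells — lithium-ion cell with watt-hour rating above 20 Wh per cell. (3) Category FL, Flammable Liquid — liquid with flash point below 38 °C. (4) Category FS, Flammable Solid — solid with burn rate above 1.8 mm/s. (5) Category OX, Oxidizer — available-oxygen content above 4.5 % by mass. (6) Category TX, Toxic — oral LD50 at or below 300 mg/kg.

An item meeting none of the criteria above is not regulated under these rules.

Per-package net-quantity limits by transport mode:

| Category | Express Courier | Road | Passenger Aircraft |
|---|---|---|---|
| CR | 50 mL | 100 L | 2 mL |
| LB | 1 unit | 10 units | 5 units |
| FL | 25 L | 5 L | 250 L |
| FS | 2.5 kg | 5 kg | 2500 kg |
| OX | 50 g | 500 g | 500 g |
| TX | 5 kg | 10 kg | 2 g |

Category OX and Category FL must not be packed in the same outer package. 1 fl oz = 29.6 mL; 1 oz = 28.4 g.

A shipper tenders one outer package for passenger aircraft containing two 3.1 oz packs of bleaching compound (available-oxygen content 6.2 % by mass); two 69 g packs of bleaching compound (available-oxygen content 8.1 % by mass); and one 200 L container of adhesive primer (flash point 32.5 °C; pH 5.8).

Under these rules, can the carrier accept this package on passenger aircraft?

With available-oxygen content 6.2 % by mass (> 4.5 % by mass), the bleaching compound falls in Category OX.
The bleaching compound has available-oxygen content 8.1 % by mass, which is > 4.5 % by mass, so it is Category OX (Oxidizer).
With flash point 32.5 °C (< 38 °C), the adhesive primer falls in Category FL.
Total Category OX: (two 3.1 oz packs = 176.08 g) + (two 69 g packs = 138 g) = 314.08 g.
314.08 g ≤ 500 g (passenger aircraft limit, Category OX) — within limit.
Category FL quantity: 200 L.
That is within the Category FL passenger aircraft limit of 250 L.
Category OX and Category FL may not share an outer package.

No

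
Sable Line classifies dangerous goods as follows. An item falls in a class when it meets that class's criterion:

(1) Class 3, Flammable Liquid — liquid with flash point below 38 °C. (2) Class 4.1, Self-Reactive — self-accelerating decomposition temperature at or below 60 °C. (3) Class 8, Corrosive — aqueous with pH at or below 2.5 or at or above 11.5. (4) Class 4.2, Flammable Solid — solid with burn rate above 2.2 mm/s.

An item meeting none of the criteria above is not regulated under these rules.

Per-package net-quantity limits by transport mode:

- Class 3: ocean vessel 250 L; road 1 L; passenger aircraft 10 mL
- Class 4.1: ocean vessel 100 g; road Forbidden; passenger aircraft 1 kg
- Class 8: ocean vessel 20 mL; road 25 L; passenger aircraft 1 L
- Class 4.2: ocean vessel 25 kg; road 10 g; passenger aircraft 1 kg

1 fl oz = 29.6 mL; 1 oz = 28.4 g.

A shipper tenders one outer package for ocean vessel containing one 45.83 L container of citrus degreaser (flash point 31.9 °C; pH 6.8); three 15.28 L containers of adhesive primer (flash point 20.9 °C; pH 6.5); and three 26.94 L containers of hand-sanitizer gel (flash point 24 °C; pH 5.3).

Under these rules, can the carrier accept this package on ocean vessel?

The citrus degreaser has flash point 31.9 °C, which is < 38 °C, so it is Class 3 (Flammable Liquid).
The adhesive primer has flash point 20.9 °C, which is < 38 °C, so it is Class 3 (Flammable Liquid).
Hand-sanitizer gel: flash point 24 °C < 38 °C → Class 3 (Flammable Liquid).
Class 3 net quantity: 45.83 L + (three 15.28 L containers = 45.84 L) + (three 26.94 L containers = 80.82 L) = 172.49 L.
That is within the Class 3 ocean vessel limit of 250 L.

Yes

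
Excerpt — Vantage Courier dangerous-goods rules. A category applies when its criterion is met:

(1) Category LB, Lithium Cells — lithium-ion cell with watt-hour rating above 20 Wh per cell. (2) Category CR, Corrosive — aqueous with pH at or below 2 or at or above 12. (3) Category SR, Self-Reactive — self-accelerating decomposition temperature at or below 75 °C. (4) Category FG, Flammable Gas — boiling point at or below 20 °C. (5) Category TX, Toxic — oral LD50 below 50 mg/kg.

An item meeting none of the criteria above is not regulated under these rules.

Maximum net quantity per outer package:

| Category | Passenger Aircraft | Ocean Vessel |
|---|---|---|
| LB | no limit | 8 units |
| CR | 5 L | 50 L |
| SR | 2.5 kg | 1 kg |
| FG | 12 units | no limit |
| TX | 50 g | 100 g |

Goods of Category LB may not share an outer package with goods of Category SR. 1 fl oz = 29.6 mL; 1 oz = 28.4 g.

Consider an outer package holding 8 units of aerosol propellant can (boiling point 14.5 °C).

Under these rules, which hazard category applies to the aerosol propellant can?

Boiling point 14.5 °C meets the Category FG criterion (Flammable Gas), so the aerosol propellant can is Category FG.

Category FG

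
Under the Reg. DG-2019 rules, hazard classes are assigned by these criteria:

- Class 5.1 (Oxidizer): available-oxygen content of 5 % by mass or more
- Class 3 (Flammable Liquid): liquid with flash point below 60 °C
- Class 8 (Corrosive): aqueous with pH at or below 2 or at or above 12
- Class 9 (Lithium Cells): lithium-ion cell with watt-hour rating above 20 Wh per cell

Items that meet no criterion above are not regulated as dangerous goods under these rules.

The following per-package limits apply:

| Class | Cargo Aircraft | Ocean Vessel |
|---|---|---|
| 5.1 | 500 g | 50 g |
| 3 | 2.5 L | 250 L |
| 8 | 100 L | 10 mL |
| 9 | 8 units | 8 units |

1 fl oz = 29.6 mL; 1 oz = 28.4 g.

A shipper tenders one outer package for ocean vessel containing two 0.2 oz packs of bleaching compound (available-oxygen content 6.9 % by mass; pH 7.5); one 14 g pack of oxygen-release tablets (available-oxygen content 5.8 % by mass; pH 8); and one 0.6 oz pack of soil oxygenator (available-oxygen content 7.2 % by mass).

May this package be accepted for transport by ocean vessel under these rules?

The bleaching compound has available-oxygen content 6.9 % by mass, which is ≥ 5 % by mass, so it is Class 5.1 (Oxidizer).
Available-oxygen content 5.8 % by mass meets the Class 5.1 criterion (Oxidizer), so the oxygen-release tablets are Class 5.1.
Available-oxygen content 7.2 % by mass meets the Class 5.1 criterion (Oxidizer), so the soil oxygenator is Class 5.1.
Class 5.1 net quantity: (two 0.2 oz packs = 11.36 g) + 14 g + (one 0.6 oz pack = 17.04 g) = 42.4 g.
42.4 g ≤ 50 g (ocean vessel limit, Class 5.1) — within limit.

Yes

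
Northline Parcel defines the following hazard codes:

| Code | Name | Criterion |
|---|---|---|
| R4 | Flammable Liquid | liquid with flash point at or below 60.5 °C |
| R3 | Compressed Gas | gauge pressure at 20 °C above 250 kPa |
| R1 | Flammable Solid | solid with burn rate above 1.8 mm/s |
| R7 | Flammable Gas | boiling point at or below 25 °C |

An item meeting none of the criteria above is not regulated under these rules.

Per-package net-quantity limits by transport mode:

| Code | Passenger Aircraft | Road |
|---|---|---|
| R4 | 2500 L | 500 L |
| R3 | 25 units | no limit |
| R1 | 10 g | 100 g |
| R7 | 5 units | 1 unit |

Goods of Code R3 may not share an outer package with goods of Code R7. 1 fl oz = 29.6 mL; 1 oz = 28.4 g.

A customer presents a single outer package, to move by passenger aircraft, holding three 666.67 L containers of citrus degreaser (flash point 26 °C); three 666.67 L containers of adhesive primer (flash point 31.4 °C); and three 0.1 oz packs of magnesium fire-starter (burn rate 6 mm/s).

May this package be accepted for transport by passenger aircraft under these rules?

No

Flash point 26 °C meets the Code R4 criterion (Flammable Liquid), so the citrus degreaser is Code R4.
The adhesive primer has flash point 31.4 °C, which is ≤ 60.5 °C, so it is Code R4 (Flammable Liquid).
The magnesium fire-starter has burn rate 6 mm/s, which is > 1.8 mm/s, so it is Code R1 (Flammable Solid).
Code R4 net quantity: (three 666.67 L containers = 2000.01 L) + (three 666.67 L containers = 2000.01 L) = 4000.02 L.
4000.02 L exceeds the passenger aircraft limit of 2500 L for Code R4.
Code R1 quantity: three 0.1 oz packs = 8.52 g.
8.52 g is within the passenger aircraft limit of 10 g for Code R1.
The segregation rule (Code R3 with Code R7) does not apply to Code R4 with Code R1.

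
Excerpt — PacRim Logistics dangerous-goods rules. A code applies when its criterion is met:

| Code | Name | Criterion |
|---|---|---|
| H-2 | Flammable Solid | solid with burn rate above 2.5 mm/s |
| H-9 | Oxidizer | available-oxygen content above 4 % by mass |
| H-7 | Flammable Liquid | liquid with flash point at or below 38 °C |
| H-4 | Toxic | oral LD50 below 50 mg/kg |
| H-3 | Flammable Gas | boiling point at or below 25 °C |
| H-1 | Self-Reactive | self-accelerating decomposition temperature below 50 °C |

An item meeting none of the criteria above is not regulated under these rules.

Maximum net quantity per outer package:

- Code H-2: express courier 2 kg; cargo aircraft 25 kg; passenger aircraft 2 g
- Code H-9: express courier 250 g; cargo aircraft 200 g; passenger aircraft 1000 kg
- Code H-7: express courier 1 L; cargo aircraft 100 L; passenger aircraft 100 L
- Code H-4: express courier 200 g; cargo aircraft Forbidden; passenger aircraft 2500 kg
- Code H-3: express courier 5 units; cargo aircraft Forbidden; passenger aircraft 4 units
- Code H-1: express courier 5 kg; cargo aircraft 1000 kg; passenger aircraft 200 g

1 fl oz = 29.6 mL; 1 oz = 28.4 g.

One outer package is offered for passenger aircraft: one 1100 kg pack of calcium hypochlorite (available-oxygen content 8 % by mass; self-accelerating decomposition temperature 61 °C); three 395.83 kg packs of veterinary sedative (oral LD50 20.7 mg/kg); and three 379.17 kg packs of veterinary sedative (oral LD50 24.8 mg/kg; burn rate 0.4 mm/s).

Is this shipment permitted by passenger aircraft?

No

The calcium hypochlorite has available-oxygen content 8 % by mass, which is > 4 % by mass, so it is Code H-9 (Oxidizer).
With oral LD50 20.7 mg/kg (< 50 mg/kg), the veterinary sedative falls in Code H-4.
The veterinary sedative has oral LD50 24.8 mg/kg, which is < 50 mg/kg, so it is Code H-4 (Toxic).
Total Code H-4: (three 395.83 kg packs = 1187.49 kg) + (three 379.17 kg packs = 1137.51 kg) = 2325 kg.
2325 kg is within the passenger aircraft limit of 2500 kg for Code H-4.
Code H-9 quantity: 1100 kg.
1100 kg exceeds the passenger aircraft limit of 1000 kg for Code H-9.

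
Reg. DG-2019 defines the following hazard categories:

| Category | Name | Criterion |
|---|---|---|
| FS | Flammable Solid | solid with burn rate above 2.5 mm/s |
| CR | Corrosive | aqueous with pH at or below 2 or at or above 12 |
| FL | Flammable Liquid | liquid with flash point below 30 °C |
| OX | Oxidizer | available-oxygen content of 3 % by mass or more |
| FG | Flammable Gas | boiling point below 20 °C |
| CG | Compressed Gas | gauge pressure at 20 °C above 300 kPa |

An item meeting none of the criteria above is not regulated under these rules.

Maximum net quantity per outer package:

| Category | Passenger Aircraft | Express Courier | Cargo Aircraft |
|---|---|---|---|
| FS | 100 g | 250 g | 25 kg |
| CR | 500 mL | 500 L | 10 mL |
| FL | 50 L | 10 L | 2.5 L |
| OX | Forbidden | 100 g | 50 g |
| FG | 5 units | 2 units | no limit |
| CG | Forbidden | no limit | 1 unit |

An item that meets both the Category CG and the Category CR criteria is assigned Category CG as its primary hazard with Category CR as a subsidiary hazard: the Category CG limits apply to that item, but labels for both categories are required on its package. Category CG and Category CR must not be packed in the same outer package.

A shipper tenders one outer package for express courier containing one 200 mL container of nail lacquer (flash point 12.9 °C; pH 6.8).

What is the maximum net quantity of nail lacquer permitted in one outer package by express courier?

10 L

Flash point 12.9 °C meets the Category FL criterion (Flammable Liquid), so the nail lacquer is Category FL.
The express courier limit for Category FL is 10 L.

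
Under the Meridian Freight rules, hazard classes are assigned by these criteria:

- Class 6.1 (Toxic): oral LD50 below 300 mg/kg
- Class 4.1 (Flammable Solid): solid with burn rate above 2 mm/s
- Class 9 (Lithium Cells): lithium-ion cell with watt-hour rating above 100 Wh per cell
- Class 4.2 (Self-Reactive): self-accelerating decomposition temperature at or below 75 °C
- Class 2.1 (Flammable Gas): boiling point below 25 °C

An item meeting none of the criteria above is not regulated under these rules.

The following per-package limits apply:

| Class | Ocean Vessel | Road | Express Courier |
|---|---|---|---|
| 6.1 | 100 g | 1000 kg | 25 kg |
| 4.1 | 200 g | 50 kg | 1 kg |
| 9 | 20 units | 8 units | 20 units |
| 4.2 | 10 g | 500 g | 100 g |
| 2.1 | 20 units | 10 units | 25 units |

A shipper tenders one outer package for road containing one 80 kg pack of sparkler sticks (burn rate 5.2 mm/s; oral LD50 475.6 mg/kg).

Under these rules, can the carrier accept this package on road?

Sparkler sticks: burn rate 5.2 mm/s > 2 mm/s → Class 4.1 (Flammable Solid).
Class 4.1 quantity: 80 kg.
80 kg > 50 kg (road limit, Class 4.1) — over the limit.

No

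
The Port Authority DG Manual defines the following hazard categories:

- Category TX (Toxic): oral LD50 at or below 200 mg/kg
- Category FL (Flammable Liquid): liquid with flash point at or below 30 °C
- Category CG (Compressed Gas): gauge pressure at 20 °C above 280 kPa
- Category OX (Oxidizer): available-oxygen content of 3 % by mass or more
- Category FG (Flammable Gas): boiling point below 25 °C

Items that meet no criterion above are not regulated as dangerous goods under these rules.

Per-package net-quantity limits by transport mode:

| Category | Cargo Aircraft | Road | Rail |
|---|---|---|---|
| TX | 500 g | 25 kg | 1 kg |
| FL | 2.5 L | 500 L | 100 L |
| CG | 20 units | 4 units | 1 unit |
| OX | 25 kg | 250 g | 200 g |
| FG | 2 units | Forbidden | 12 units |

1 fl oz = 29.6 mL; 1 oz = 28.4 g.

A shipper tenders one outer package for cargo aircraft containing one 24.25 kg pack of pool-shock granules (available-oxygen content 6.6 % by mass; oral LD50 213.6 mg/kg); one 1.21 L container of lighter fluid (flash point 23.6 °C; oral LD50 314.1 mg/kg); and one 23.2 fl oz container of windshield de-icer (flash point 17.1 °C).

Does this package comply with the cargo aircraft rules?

Yes

With available-oxygen content 6.6 % by mass (≥ 3 % by mass), the pool-shock granules fall in Category OX.
Flash point 23.6 °C meets the Category FL criterion (Flammable Liquid), so the lighter fluid is Category FL.
Flash point 17.1 °C meets the Category FL criterion (Flammable Liquid), so the windshield de-icer is Category FL.
Category FL net quantity: 1.21 L + (one 23.2 fl oz container = 686.72 mL) = 1896.72 mL.
1896.72 mL is within the cargo aircraft limit of 2.5 L for Category FL.
Category OX quantity: 24.25 kg.
That is within the Category OX cargo aircraft limit of 25 kg.
Every hazard category is within its cargo aircraft limit and no segregation rule is violated.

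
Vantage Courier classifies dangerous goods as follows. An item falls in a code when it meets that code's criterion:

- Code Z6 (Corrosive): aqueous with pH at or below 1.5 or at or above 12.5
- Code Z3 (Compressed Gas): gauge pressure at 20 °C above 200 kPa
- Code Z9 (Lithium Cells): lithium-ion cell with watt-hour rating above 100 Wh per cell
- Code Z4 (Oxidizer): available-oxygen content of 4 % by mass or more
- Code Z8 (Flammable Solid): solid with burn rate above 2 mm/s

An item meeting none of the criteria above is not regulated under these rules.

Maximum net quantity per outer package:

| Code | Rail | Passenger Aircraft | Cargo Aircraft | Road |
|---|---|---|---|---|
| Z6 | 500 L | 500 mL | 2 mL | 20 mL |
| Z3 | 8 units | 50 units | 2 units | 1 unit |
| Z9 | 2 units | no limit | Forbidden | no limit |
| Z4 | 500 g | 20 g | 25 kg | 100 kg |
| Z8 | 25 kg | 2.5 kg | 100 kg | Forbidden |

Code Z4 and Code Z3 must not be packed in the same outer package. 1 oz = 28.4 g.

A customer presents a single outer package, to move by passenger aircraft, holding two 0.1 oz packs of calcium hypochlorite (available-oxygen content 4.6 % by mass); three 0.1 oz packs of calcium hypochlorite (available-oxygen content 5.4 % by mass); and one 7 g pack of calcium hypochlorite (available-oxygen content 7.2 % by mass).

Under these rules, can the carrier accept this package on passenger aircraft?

Available-oxygen content 4.6 % by mass meets the Code Z4 criterion (Oxidizer), so the calcium hypochlorite is Code Z4.
The calcium hypochlorite has available-oxygen content 5.4 % by mass, which is ≥ 4 % by mass, so it is Code Z4 (Oxidizer).
The calcium hypochlorite has available-oxygen content 7.2 % by mass, which is ≥ 4 % by mass, so it is Code Z4 (Oxidizer).
Total Code Z4: (two 0.1 oz packs = 5.68 g) + (three 0.1 oz packs = 8.52 g) + 7 g = 21.2 g.
21.2 g exceeds the passenger aircraft limit of 20 g for Code Z4.

No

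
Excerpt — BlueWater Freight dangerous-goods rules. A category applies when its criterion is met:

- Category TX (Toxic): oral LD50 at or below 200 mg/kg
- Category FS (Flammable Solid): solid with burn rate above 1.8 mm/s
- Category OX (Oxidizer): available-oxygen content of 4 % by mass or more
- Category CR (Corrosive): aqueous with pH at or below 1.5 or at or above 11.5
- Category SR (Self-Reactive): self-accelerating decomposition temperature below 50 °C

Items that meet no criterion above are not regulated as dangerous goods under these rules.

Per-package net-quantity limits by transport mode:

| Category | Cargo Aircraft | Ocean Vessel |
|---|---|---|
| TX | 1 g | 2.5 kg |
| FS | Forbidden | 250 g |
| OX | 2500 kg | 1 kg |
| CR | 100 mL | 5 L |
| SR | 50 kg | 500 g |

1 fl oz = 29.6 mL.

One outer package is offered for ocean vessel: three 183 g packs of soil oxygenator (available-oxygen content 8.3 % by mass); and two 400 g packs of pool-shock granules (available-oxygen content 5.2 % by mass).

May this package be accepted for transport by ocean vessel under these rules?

The soil oxygenator has available-oxygen content 8.3 % by mass, which is ≥ 4 % by mass, so it is Category OX (Oxidizer).
The pool-shock granules have available-oxygen content 5.2 % by mass, which is ≥ 4 % by mass, so they are Category OX (Oxidizer).
Category OX net quantity: (three 183 g packs = 549 g) + (two 400 g packs = 800 g) = 1.349 kg.
1.349 kg > 1 kg (ocean vessel limit, Category OX) — over the limit.

No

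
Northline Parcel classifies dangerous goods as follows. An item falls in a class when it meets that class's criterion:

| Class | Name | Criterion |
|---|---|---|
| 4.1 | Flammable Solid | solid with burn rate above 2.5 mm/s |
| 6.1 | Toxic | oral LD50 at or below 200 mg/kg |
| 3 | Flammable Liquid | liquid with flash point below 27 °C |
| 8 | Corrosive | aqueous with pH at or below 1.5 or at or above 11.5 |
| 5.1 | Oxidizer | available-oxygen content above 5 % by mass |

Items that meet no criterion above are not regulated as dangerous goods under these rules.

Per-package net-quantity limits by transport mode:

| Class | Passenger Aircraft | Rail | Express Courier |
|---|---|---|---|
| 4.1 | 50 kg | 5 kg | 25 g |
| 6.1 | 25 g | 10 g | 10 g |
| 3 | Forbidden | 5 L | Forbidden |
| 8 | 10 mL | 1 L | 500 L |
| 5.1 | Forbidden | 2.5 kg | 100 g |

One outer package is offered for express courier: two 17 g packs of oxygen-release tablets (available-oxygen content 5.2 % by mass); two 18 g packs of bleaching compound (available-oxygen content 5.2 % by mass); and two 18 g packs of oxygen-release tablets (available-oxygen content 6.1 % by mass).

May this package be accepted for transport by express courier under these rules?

With available-oxygen content 5.2 % by mass (> 5 % by mass), the oxygen-release tablets fall in Class 5.1.
Available-oxygen content 5.2 % by mass meets the Class 5.1 criterion (Oxidizer), so the bleaching compound is Class 5.1.
With available-oxygen content 6.1 % by mass (> 5 % by mass), the oxygen-release tablets fall in Class 5.1.
Class 5.1 net quantity: (two 17 g packs = 34 g) + (two 18 g packs = 36 g) + (two 18 g packs = 36 g) = 106 g.
106 g > 100 g (express courier limit, Class 5.1) — over the limit.

No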